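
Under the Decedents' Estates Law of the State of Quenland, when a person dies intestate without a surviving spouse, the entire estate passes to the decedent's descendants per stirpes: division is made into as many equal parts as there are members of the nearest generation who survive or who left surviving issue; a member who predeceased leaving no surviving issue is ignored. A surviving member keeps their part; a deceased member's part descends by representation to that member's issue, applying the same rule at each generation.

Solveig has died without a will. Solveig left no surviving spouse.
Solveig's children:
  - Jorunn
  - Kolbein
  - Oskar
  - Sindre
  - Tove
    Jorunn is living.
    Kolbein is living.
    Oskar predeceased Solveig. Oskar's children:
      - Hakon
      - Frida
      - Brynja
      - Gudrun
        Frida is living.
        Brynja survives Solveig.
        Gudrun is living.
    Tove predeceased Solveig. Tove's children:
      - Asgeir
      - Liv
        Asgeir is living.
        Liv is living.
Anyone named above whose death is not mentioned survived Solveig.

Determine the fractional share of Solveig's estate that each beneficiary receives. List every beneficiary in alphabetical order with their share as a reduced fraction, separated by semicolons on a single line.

There is no surviving spouse, so the entire estate passes to Solveig's descendants per stirpes.
The estate is divided into 5 equal shares of 1/5 among Jorunn, Kolbein, Oskar, Sindre, Tove.
Jorunn is living and takes 1/5.
Kolbein is living and takes 1/5.
Oskar predeceased; the 1/5 allotted to Oskar's branch passes to Oskar's issue by representation.
The 1/5 is divided into 4 equal shares of 1/20 among Hakon, Frida, Brynja, Gudrun.
Hakon is living and takes 1/20.
Frida is living and takes 1/20.
Brynja is living and takes 1/20.
Gudrun is living and takes 1/20.
Sindre is living and takes 1/5.
Tove predeceased; the 1/5 allotted to Tove's branch passes to Tove's issue by representation.
The 1/5 is divided into 2 equal shares of 1/10 among Asgeir, Liv.
Asgeir is living and takes 1/10.
Liv is living and takes 1/10.

Asgeir 1/10; Brynja 1/20; Frida 1/20; Gudrun 1/20; Hakon 1/20; Jorunn 1/5; Kolbein 1/5; Liv 1/10; Sindre 1/5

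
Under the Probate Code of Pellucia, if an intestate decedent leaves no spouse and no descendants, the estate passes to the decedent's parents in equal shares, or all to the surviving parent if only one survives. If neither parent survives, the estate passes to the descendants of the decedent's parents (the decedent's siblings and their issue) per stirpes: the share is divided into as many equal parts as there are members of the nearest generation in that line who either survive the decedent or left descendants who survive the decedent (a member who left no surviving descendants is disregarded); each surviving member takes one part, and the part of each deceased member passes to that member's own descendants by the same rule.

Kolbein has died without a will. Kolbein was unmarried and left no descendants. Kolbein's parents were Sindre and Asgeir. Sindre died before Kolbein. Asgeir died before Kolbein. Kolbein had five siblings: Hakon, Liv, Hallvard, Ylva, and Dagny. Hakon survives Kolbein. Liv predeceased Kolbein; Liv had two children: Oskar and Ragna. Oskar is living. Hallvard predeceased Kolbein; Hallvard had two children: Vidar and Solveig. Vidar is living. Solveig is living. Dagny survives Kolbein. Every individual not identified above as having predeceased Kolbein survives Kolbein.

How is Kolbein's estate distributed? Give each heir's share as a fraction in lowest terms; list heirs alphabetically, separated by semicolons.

Dagny 1/5; Hakon 1/5; Oskar 1/10; Ragna 1/10; Solveig 1/10; Vidar 1/10; Ylva 1/5

Neither parent survives and there are no descendants, so the estate passes to Kolbein's siblings and their issue per stirpes.
The estate is divided into 5 equal shares of 1/5 among Hakon, Liv, Hallvard, Ylva, Dagny.
Hakon is living and takes 1/5.
Liv predeceased; the 1/5 allotted to Liv's branch passes to Liv's issue by representation.
The 1/5 is divided into 2 equal shares of 1/10 among Oskar, Ragna.
Oskar is living and takes 1/10.
Ragna is living and takes 1/10.
Hallvard predeceased; the 1/5 allotted to Hallvard's branch passes to Hallvard's issue by representation.
The 1/5 is divided into 2 equal shares of 1/10 among Vidar, Solveig.
Vidar is living and takes 1/10.
Solveig is living and takes 1/10.
Ylva is living and takes 1/5.
Dagny is living and takes 1/5.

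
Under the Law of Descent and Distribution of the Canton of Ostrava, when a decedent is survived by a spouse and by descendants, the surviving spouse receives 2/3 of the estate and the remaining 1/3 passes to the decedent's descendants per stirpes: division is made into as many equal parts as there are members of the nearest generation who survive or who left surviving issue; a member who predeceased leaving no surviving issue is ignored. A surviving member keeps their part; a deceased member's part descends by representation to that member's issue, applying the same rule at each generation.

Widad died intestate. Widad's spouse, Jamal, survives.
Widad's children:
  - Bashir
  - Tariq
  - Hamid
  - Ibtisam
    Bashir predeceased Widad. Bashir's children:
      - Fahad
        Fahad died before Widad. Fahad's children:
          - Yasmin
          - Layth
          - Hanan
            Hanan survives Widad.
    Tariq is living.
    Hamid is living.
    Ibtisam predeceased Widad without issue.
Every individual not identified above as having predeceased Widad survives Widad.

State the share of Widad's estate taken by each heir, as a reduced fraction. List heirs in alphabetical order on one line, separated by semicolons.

Hamid 1/9; Hanan 1/27; Jamal 2/3; Layth 1/27; Tariq 1/9; Yasmin 1/27

Jamal, as surviving spouse, takes 2/3.
The remaining 1/3 passes to Widad's descendants per stirpes.
Ibtisam left no surviving issue, so that branch lapses and is disregarded.
The 1/3 is divided into 3 equal shares of 1/9 among Bashir, Tariq, Hamid.
Bashir predeceased; the 1/9 allotted to Bashir's branch passes to Bashir's issue by representation.
Fahad's line is the sole branch at this level, so the full 1/9 passes to Fahad's issue by representation.
The 1/9 is divided into 3 equal shares of 1/27 among Yasmin, Layth, Hanan.
Yasmin is living and takes 1/27.
Layth is living and takes 1/27.
Hanan is living and takes 1/27.
Tariq is living and takes 1/9.
Hamid is living and takes 1/9.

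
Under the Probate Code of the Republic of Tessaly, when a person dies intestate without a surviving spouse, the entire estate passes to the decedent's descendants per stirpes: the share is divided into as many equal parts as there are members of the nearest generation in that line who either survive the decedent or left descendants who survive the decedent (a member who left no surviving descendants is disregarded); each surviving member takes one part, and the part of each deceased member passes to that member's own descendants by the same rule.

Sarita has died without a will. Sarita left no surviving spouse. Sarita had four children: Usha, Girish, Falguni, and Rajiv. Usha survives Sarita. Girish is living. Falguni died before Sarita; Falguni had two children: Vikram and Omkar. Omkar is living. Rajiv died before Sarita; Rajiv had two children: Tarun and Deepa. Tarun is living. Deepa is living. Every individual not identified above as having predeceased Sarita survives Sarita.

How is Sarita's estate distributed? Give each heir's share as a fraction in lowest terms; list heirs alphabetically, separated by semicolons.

There is no surviving spouse, so the entire estate passes to Sarita's descendants per stirpes.
The estate is divided into 4 equal shares of 1/4 among Usha, Girish, Falguni, Rajiv.
Usha is living and takes 1/4.
Girish is living and takes 1/4.
Falguni predeceased; the 1/4 allotted to Falguni's branch passes to Falguni's issue by representation.
The 1/4 is divided into 2 equal shares of 1/8 among Vikram, Omkar.
Vikram is living and takes 1/8.
Omkar is living and takes 1/8.
Rajiv predeceased; the 1/4 allotted to Rajiv's branch passes to Rajiv's issue by representation.
The 1/4 is divided into 2 equal shares of 1/8 among Tarun, Deepa.
Tarun is living and takes 1/8.
Deepa is living and takes 1/8.

Deepa 1/8; Girish 1/4; Omkar 1/8; Tarun 1/8; Usha 1/4; Vikram 1/8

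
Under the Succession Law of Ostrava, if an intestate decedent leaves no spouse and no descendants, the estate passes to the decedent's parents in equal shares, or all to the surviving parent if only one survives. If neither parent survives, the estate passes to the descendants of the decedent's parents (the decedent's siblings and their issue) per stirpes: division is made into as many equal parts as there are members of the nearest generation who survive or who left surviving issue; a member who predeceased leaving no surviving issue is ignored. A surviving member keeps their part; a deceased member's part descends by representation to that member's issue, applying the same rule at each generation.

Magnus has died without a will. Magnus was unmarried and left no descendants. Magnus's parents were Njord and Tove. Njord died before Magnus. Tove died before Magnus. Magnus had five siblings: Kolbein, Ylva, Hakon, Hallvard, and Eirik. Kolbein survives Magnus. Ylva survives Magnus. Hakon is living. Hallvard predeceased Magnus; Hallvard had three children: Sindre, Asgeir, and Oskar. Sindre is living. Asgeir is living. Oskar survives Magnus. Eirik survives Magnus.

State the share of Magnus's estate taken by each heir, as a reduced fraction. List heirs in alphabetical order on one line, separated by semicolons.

Neither parent survives and there are no descendants, so the estate passes to Magnus's siblings and their issue per stirpes.
The estate is divided into 5 equal shares of 1/5 among Kolbein, Ylva, Hakon, Hallvard, Eirik.
Kolbein is living and takes 1/5.
Ylva is living and takes 1/5.
Hakon is living and takes 1/5.
Hallvard predeceased; the 1/5 allotted to Hallvard's branch passes to Hallvard's issue by representation.
The 1/5 is divided into 3 equal shares of 1/15 among Sindre, Asgeir, Oskar.
Sindre is living and takes 1/15.
Asgeir is living and takes 1/15.
Oskar is living and takes 1/15.
Eirik is living and takes 1/5.

Asgeir 1/15; Eirik 1/5; Hakon 1/5; Kolbein 1/5; Oskar 1/15; Sindre 1/15; Ylva 1/5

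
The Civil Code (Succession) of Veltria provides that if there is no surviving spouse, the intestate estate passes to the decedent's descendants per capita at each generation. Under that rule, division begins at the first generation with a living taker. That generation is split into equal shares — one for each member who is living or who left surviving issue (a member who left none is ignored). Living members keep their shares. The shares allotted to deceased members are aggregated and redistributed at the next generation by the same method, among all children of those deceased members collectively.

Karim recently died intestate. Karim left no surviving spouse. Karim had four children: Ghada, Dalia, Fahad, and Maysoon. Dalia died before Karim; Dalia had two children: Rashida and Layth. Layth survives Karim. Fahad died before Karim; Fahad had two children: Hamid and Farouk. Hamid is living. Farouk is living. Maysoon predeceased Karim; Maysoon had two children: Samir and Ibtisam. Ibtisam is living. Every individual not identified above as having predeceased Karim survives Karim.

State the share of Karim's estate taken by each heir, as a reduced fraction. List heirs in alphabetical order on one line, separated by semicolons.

Farouk 1/8; Ghada 1/4; Hamid 1/8; Ibtisam 1/8; Layth 1/8; Rashida 1/8; Samir 1/8

There is no surviving spouse, so the entire estate passes to Karim's descendants per capita at each generation.
At generation 1 (Ghada, Dalia, Fahad, Maysoon) there are 4 shares of (1)/4 = 1/4 each.
Living: Ghada — each takes 1/4.
Deceased: Dalia, Fahad, and Maysoon. Their combined 3/4 is pooled and carried to generation 2.
At generation 2 (Rashida, Layth, Hamid, Farouk, Samir, Ibtisam) there are 6 shares of (3/4)/6 = 1/8 each.
Living: Rashida, Layth, Hamid, Farouk, Samir, and Ibtisam — each takes 1/8.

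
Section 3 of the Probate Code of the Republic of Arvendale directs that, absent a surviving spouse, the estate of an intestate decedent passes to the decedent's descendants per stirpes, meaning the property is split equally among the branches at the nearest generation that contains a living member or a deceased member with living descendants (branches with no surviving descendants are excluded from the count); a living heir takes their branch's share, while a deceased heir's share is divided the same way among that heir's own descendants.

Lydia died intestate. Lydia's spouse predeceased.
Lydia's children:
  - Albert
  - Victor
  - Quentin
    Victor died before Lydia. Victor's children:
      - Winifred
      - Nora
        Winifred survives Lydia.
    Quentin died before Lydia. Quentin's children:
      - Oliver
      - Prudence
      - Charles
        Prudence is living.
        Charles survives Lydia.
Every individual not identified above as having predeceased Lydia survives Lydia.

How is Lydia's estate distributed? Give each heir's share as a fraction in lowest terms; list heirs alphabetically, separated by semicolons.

Albert 1/3; Charles 1/9; Nora 1/6; Oliver 1/9; Prudence 1/9; Winifred 1/6

There is no surviving spouse, so the entire estate passes to Lydia's descendants per stirpes.
The estate is divided into 3 equal shares of 1/3 among Albert, Victor, Quentin.
Albert is living and takes 1/3.
Victor predeceased; the 1/3 allotted to Victor's branch passes to Victor's issue by representation.
The 1/3 is divided into 2 equal shares of 1/6 among Winifred, Nora.
Winifred is living and takes 1/6.
Nora is living and takes 1/6.
Quentin predeceased; the 1/3 allotted to Quentin's branch passes to Quentin's issue by representation.
The 1/3 is divided into 3 equal shares of 1/9 among Oliver, Prudence, Charles.
Oliver is living and takes 1/9.
Prudence is living and takes 1/9.
Charles is living and takes 1/9.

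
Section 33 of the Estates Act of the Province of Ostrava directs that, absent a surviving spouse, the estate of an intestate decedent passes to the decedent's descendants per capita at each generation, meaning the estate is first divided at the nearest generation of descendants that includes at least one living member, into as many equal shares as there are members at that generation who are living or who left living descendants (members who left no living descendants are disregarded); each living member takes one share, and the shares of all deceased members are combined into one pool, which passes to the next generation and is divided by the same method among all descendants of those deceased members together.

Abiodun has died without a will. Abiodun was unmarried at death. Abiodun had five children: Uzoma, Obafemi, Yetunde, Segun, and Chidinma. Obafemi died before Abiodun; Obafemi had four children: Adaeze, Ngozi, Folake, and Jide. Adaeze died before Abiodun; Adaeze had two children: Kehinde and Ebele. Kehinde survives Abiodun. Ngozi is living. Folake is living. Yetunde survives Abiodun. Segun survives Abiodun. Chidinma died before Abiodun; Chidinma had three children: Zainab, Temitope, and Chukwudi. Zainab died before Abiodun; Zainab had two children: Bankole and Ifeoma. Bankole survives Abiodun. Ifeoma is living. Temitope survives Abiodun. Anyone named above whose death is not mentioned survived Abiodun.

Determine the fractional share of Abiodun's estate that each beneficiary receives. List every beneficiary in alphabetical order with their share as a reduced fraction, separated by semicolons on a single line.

Bankole 1/35; Chukwudi 2/35; Ebele 1/35; Folake 2/35; Ifeoma 1/35; Jide 2/35; Kehinde 1/35; Ngozi 2/35; Segun 1/5; Temitope 2/35; Uzoma 1/5; Yetunde 1/5

There is no surviving spouse, so the entire estate passes to Abiodun's descendants per capita at each generation.
At generation 1 (Uzoma, Obafemi, Yetunde, Segun, Chidinma) there are 5 shares of (1)/5 = 1/5 each.
Living: Uzoma, Yetunde, and Segun — each takes 1/5.
Deceased: Obafemi and Chidinma. Their combined 2/5 is pooled and carried to generation 2.
At generation 2 (Adaeze, Ngozi, Folake, Jide, Zainab, Temitope, Chukwudi) there are 7 shares of (2/5)/7 = 2/35 each.
Living: Ngozi, Folake, Jide, Temitope, and Chukwudi — each takes 2/35.
Deceased: Adaeze and Zainab. Their combined 4/35 is pooled and carried to generation 3.
At generation 3 (Kehinde, Ebele, Bankole, Ifeoma) there are 4 shares of (4/35)/4 = 1/35 each.
Living: Kehinde, Ebele, Bankole, and Ifeoma — each takes 1/35.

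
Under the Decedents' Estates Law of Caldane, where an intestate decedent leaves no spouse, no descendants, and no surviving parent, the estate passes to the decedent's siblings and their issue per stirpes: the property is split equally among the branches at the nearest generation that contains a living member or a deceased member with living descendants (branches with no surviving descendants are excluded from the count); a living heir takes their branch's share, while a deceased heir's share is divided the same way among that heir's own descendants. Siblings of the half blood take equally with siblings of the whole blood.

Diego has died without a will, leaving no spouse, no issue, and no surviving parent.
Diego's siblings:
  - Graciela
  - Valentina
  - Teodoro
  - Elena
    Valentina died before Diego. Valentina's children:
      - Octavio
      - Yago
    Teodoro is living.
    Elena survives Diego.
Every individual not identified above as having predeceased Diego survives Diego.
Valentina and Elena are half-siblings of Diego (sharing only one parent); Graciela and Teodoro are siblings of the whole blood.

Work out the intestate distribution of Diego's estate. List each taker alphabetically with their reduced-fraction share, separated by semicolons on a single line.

No spouse, descendants, or parent survives, so the estate passes to Diego's siblings per stirpes.
Half-blood and whole-blood siblings take equally under the stated rule.
The estate is divided into 4 equal shares of 1/4 among Graciela, Valentina, Teodoro, Elena.
Graciela is living and takes 1/4.
Valentina predeceased; the 1/4 allotted to Valentina's branch passes to Valentina's issue by representation.
The 1/4 is divided into 2 equal shares of 1/8 among Octavio, Yago.
Octavio is living and takes 1/8.
Yago is living and takes 1/8.
Teodoro is living and takes 1/4.
Elena is living and takes 1/4.

Elena 1/4; Graciela 1/4; Octavio 1/8; Teodoro 1/4; Yago 1/8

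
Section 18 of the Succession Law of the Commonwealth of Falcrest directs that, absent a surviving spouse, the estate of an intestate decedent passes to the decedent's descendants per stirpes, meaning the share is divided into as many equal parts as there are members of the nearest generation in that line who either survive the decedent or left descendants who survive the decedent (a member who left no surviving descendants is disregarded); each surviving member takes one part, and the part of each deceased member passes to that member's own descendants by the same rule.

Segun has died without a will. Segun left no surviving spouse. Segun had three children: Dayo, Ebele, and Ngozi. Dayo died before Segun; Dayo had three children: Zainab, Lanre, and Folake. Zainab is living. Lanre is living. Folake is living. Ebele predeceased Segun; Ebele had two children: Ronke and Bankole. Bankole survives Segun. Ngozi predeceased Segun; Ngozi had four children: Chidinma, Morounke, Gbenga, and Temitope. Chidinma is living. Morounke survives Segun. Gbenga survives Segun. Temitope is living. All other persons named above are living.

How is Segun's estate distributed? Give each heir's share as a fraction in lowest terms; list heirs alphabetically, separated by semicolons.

There is no surviving spouse, so the entire estate passes to Segun's descendants per stirpes.
The estate is divided into 3 equal shares of 1/3 among Dayo, Ebele, Ngozi.
Dayo predeceased; the 1/3 allotted to Dayo's branch passes to Dayo's issue by representation.
The 1/3 is divided into 3 equal shares of 1/9 among Zainab, Lanre, Folake.
Zainab is living and takes 1/9.
Lanre is living and takes 1/9.
Folake is living and takes 1/9.
Ebele predeceased; the 1/3 allotted to Ebele's branch passes to Ebele's issue by representation.
The 1/3 is divided into 2 equal shares of 1/6 among Ronke, Bankole.
Ronke is living and takes 1/6.
Bankole is living and takes 1/6.
Ngozi predeceased; the 1/3 allotted to Ngozi's branch passes to Ngozi's issue by representation.
The 1/3 is divided into 4 equal shares of 1/12 among Chidinma, Morounke, Gbenga, Temitope.
Chidinma is living and takes 1/12.
Morounke is living and takes 1/12.
Gbenga is living and takes 1/12.
Temitope is living and takes 1/12.

Bankole 1/6; Chidinma 1/12; Folake 1/9; Gbenga 1/12; Lanre 1/9; Morounke 1/12; Ronke 1/6; Temitope 1/12; Zainab 1/9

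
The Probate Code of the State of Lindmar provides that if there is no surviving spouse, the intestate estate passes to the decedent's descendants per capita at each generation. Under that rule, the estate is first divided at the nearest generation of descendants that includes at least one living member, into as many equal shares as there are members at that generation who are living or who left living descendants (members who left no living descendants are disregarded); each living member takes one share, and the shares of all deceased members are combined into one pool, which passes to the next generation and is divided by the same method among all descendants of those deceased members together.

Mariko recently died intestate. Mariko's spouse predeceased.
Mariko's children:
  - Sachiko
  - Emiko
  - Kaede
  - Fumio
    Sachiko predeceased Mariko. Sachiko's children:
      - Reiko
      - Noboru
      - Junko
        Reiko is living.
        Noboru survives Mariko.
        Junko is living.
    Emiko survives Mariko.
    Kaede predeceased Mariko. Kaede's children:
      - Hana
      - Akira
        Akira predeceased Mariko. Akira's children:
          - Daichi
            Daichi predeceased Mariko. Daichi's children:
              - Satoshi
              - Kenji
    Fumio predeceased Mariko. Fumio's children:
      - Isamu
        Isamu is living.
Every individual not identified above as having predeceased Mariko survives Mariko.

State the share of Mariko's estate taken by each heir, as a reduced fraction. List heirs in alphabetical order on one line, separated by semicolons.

There is no surviving spouse, so the entire estate passes to Mariko's descendants per capita at each generation.
At generation 1 (Sachiko, Emiko, Kaede, Fumio) there are 4 shares of (1)/4 = 1/4 each.
Living: Emiko — each takes 1/4.
Deceased: Sachiko, Kaede, and Fumio. Their combined 3/4 is pooled and carried to generation 2.
At generation 2 (Reiko, Noboru, Junko, Hana, Akira, Isamu) there are 6 shares of (3/4)/6 = 1/8 each.
Living: Reiko, Noboru, Junko, Hana, and Isamu — each takes 1/8.
Deceased: Akira. That 1/8 share is carried to generation 3.
At generation 3 (Daichi) there are 1 shares of (1/8)/1 = 1/8 each.
Deceased: Daichi. That 1/8 share is carried to generation 4.
At generation 4 (Satoshi, Kenji) there are 2 shares of (1/8)/2 = 1/16 each.
Living: Satoshi and Kenji — each takes 1/16.

Emiko 1/4; Hana 1/8; Isamu 1/8; Junko 1/8; Kenji 1/16; Noboru 1/8; Reiko 1/8; Satoshi 1/16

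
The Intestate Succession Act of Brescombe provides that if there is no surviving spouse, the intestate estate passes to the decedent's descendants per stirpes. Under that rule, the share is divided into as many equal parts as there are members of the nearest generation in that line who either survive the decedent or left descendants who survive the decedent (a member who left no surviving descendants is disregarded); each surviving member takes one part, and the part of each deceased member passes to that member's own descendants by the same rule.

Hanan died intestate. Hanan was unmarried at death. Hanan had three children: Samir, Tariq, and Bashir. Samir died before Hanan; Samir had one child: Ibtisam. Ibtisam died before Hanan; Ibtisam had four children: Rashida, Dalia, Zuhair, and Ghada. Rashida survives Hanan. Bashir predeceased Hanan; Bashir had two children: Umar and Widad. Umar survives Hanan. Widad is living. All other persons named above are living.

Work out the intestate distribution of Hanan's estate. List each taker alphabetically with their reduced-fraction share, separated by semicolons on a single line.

Dalia 1/12; Ghada 1/12; Rashida 1/12; Tariq 1/3; Umar 1/6; Widad 1/6; Zuhair 1/12

There is no surviving spouse, so the entire estate passes to Hanan's descendants per stirpes.
The estate is divided into 3 equal shares of 1/3 among Samir, Tariq, Bashir.
Samir predeceased; the 1/3 allotted to Samir's branch passes to Samir's issue by representation.
Ibtisam's line is the sole branch at this level, so the full 1/3 passes to Ibtisam's issue by representation.
The 1/3 is divided into 4 equal shares of 1/12 among Rashida, Dalia, Zuhair, Ghada.
Rashida is living and takes 1/12.
Dalia is living and takes 1/12.
Zuhair is living and takes 1/12.
Ghada is living and takes 1/12.
Tariq is living and takes 1/3.
Bashir predeceased; the 1/3 allotted to Bashir's branch passes to Bashir's issue by representation.
The 1/3 is divided into 2 equal shares of 1/6 among Umar, Widad.
Umar is living and takes 1/6.
Widad is living and takes 1/6.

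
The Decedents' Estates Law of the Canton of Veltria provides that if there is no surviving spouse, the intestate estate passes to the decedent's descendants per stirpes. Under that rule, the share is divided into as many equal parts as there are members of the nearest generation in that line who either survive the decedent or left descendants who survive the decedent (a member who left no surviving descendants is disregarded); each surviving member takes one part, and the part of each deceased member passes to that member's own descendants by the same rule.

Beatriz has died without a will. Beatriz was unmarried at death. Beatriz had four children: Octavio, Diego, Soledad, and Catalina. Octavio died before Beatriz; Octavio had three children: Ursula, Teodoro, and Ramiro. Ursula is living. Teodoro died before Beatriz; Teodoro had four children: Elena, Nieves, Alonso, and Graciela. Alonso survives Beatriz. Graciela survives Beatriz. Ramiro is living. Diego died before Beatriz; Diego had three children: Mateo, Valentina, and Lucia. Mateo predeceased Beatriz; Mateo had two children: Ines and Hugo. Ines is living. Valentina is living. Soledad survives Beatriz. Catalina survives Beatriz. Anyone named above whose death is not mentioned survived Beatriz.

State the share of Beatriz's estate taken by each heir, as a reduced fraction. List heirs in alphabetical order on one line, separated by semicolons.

Alonso 1/48; Catalina 1/4; Elena 1/48; Graciela 1/48; Hugo 1/24; Ines 1/24; Lucia 1/12; Nieves 1/48; Ramiro 1/12; Soledad 1/4; Ursula 1/12; Valentina 1/12

There is no surviving spouse, so the entire estate passes to Beatriz's descendants per stirpes.
The estate is divided into 4 equal shares of 1/4 among Octavio, Diego, Soledad, Catalina.
Octavio predeceased; the 1/4 allotted to Octavio's branch passes to Octavio's issue by representation.
The 1/4 is divided into 3 equal shares of 1/12 among Ursula, Teodoro, Ramiro.
Ursula is living and takes 1/12.
Teodoro predeceased; the 1/12 allotted to Teodoro's branch passes to Teodoro's issue by representation.
The 1/12 is divided into 4 equal shares of 1/48 among Elena, Nieves, Alonso, Graciela.
Elena is living and takes 1/48.
Nieves is living and takes 1/48.
Alonso is living and takes 1/48.
Graciela is living and takes 1/48.
Ramiro is living and takes 1/12.
Diego predeceased; the 1/4 allotted to Diego's branch passes to Diego's issue by representation.
The 1/4 is divided into 3 equal shares of 1/12 among Mateo, Valentina, Lucia.
Mateo predeceased; the 1/12 allotted to Mateo's branch passes to Mateo's issue by representation.
The 1/12 is divided into 2 equal shares of 1/24 among Ines, Hugo.
Ines is living and takes 1/24.
Hugo is living and takes 1/24.
Valentina is living and takes 1/12.
Lucia is living and takes 1/12.
Soledad is living and takes 1/4.
Catalina is living and takes 1/4.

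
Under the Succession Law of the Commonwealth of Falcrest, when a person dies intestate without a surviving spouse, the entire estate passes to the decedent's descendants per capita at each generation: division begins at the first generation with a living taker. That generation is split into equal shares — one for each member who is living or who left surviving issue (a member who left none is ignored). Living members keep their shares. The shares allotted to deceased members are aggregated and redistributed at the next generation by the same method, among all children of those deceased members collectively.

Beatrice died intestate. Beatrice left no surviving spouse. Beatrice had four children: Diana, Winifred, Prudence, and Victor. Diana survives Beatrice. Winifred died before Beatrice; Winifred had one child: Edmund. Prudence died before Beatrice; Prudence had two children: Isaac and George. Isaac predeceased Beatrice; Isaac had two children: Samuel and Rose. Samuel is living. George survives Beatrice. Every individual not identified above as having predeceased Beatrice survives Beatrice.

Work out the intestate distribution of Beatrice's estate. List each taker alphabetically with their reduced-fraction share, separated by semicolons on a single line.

There is no surviving spouse, so the entire estate passes to Beatrice's descendants per capita at each generation.
At generation 1 (Diana, Winifred, Prudence, Victor) there are 4 shares of (1)/4 = 1/4 each.
Living: Diana and Victor — each takes 1/4.
Deceased: Winifred and Prudence. Their combined 1/2 is pooled and carried to generation 2.
At generation 2 (Edmund, Isaac, George) there are 3 shares of (1/2)/3 = 1/6 each.
Living: Edmund and George — each takes 1/6.
Deceased: Isaac. That 1/6 share is carried to generation 3.
At generation 3 (Samuel, Rose) there are 2 shares of (1/6)/2 = 1/12 each.
Living: Samuel and Rose — each takes 1/12.

Diana 1/4; Edmund 1/6; George 1/6; Rose 1/12; Samuel 1/12; Victor 1/4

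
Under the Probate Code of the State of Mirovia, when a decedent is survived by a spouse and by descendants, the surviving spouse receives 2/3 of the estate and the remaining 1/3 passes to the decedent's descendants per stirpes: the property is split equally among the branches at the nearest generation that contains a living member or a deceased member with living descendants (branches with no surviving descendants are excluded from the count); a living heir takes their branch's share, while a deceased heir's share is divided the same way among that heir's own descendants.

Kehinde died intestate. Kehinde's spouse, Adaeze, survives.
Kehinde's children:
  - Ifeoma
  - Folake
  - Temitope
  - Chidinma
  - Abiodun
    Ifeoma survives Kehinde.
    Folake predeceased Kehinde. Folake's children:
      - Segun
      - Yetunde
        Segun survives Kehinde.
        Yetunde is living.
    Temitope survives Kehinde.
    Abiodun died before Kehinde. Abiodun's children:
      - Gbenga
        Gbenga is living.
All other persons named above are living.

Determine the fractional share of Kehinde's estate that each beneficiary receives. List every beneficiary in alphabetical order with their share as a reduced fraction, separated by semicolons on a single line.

Adaeze 2/3; Chidinma 1/15; Gbenga 1/15; Ifeoma 1/15; Segun 1/30; Temitope 1/15; Yetunde 1/30

Adaeze, as surviving spouse, takes 2/3.
The remaining 1/3 passes to Kehinde's descendants per stirpes.
The 1/3 is divided into 5 equal shares of 1/15 among Ifeoma, Folake, Temitope, Chidinma, Abiodun.
Ifeoma is living and takes 1/15.
Folake predeceased; the 1/15 allotted to Folake's branch passes to Folake's issue by representation.
The 1/15 is divided into 2 equal shares of 1/30 among Segun, Yetunde.
Segun is living and takes 1/30.
Yetunde is living and takes 1/30.
Temitope is living and takes 1/15.
Chidinma is living and takes 1/15.
Abiodun predeceased; the 1/15 allotted to Abiodun's branch passes to Abiodun's issue by representation.
Gbenga is the sole taker at this level and receives the full 1/15.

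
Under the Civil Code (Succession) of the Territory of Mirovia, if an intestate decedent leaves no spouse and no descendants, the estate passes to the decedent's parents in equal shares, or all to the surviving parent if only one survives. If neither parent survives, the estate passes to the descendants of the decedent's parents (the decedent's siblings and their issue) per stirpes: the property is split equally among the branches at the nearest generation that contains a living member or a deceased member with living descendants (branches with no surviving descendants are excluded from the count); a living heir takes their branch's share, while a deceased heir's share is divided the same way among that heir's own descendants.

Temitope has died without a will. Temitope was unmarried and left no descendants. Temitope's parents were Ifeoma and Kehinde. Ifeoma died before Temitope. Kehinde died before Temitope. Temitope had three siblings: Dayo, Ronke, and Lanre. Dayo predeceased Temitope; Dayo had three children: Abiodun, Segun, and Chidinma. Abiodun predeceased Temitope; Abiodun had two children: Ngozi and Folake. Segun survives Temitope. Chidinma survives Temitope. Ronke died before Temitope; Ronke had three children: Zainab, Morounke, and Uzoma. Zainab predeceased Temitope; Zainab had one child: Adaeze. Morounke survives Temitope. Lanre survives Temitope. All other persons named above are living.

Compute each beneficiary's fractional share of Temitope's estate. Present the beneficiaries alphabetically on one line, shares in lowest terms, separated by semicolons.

Adaeze 1/9; Chidinma 1/9; Folake 1/18; Lanre 1/3; Morounke 1/9; Ngozi 1/18; Segun 1/9; Uzoma 1/9

Neither parent survives and there are no descendants, so the estate passes to Temitope's siblings and their issue per stirpes.
The estate is divided into 3 equal shares of 1/3 among Dayo, Ronke, Lanre.
Dayo predeceased; the 1/3 allotted to Dayo's branch passes to Dayo's issue by representation.
The 1/3 is divided into 3 equal shares of 1/9 among Abiodun, Segun, Chidinma.
Abiodun predeceased; the 1/9 allotted to Abiodun's branch passes to Abiodun's issue by representation.
The 1/9 is divided into 2 equal shares of 1/18 among Ngozi, Folake.
Ngozi is living and takes 1/18.
Folake is living and takes 1/18.
Segun is living and takes 1/9.
Chidinma is living and takes 1/9.
Ronke predeceased; the 1/3 allotted to Ronke's branch passes to Ronke's issue by representation.
The 1/3 is divided into 3 equal shares of 1/9 among Zainab, Morounke, Uzoma.
Zainab predeceased; the 1/9 allotted to Zainab's branch passes to Zainab's issue by representation.
Adaeze is the sole taker at this level and receives the full 1/9.
Morounke is living and takes 1/9.
Uzoma is living and takes 1/9.
Lanre is living and takes 1/3.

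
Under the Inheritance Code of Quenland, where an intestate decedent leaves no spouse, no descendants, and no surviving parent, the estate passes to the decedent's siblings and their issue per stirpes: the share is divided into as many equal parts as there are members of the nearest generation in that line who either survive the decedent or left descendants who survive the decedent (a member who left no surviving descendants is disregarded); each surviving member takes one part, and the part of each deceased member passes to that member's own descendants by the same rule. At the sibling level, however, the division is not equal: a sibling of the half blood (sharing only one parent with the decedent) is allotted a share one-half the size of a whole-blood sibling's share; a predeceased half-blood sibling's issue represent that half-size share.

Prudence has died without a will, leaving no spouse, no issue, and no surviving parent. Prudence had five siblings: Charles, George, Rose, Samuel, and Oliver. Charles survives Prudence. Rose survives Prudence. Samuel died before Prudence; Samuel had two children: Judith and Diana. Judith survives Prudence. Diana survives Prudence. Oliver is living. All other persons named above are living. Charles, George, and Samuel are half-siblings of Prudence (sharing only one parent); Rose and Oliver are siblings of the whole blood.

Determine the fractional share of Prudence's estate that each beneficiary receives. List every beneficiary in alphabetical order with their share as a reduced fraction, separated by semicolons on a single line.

Charles 1/7; Diana 1/14; George 1/7; Judith 1/14; Oliver 2/7; Rose 2/7

No spouse, descendants, or parent survives, so the estate passes to Prudence's siblings per stirpes.
Half-blood siblings count for one-half the weight of whole-blood siblings at the initial division.
Dividing 1 in proportion to weights (total weight 7/2): Charles (weight 1/2) → 1/7; George (weight 1/2) → 1/7; Rose (weight 1) → 2/7; Samuel (weight 1/2) → 1/7; Oliver (weight 1) → 2/7.
Charles is living and takes 1/7.
George is living and takes 1/7.
Rose is living and takes 2/7.
Samuel predeceased; the 1/7 allotted to Samuel's branch passes to Samuel's issue by representation.
The 1/7 is divided into 2 equal shares of 1/14 among Judith, Diana.
Judith is living and takes 1/14.
Diana is living and takes 1/14.
Oliver is living and takes 2/7.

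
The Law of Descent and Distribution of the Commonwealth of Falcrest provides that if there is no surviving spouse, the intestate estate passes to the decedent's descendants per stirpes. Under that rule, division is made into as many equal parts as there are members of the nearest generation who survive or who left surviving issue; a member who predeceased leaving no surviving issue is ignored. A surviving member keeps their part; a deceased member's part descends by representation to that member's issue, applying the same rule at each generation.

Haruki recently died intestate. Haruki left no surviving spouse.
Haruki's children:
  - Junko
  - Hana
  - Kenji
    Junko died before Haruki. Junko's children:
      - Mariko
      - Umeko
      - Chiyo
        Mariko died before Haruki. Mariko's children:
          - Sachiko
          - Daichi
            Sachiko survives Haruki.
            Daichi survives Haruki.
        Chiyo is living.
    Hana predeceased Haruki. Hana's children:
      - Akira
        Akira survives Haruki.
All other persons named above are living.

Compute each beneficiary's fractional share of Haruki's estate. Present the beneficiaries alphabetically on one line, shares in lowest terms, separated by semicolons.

Akira 1/3; Chiyo 1/9; Daichi 1/18; Kenji 1/3; Sachiko 1/18; Umeko 1/9

There is no surviving spouse, so the entire estate passes to Haruki's descendants per stirpes.
The estate is divided into 3 equal shares of 1/3 among Junko, Hana, Kenji.
Junko predeceased; the 1/3 allotted to Junko's branch passes to Junko's issue by representation.
The 1/3 is divided into 3 equal shares of 1/9 among Mariko, Umeko, Chiyo.
Mariko predeceased; the 1/9 allotted to Mariko's branch passes to Mariko's issue by representation.
The 1/9 is divided into 2 equal shares of 1/18 among Sachiko, Daichi.
Sachiko is living and takes 1/18.
Daichi is living and takes 1/18.
Umeko is living and takes 1/9.
Chiyo is living and takes 1/9.
Hana predeceased; the 1/3 allotted to Hana's branch passes to Hana's issue by representation.
Akira is the sole taker at this level and receives the full 1/3.
Kenji is living and takes 1/3.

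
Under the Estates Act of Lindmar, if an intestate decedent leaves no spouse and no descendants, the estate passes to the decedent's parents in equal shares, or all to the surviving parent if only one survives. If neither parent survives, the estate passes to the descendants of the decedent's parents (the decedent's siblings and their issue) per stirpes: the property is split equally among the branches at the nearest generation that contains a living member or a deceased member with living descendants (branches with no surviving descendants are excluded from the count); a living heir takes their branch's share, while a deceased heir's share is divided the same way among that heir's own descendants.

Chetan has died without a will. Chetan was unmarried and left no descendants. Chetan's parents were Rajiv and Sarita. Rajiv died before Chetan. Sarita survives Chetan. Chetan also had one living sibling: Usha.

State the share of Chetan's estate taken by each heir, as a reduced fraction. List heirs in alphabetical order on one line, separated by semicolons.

Sarita 1

Only one parent, Sarita, survives, so Sarita takes the entire estate. The siblings take nothing because a surviving parent has priority.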